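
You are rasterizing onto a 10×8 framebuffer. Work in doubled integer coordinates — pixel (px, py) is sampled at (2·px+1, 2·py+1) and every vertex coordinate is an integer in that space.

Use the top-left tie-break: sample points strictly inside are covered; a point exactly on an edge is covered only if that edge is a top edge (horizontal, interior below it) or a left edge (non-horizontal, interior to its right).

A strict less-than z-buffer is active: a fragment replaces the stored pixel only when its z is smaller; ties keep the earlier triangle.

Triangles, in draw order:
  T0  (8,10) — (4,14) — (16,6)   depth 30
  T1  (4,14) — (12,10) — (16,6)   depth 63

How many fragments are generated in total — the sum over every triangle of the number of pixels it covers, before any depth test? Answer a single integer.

T0:
  2·area = 16  (B↔C swapped to make it positive)
  edge (8, 10)→(16, 6): d=(8,-4) top-left  bias=+0
  edge (16, 6)→(4, 14): d=(-12,8) right/bottom  bias=-1
  edge (4, 14)→(8, 10): d=(4,-4) top-left  bias=+0
    (8,0)@(17, 1): e=[-36,52,0] → .  [on edge]
    (7,1)@(15, 3): e=[-28,44,0] → .  [on edge]
    (6,2)@(13, 5): e=[-20,36,0] → .  [on edge]
    (5,3)@(11, 7): e=[-12,28,0] → .  [on edge]
    (4,4)@(9, 9): e=[-4,20,0] → .  [on edge]
    (5,4)@(11, 9): e=[4,4,8] → X
    (6,4)@(13, 9): e=[12,-12,16] → .
    (3,5)@(7, 11): e=[4,12,0] → X  [on edge]
    (4,5)@(9, 11): e=[12,-4,8] → .
    (5,5)@(11, 11): e=[20,-20,16] → .
    (2,6)@(5, 13): e=[12,4,0] → X  [on edge]
    (3,6)@(7, 13): e=[20,-12,8] → .
    (1,7)@(3, 15): e=[20,-4,0] → .  [on edge]
  covered (3 px):
    . . . . . . . . . .
    . . . . . . . . . .
    . . . . . . . . . .
    . . . . . . . . . .
    . . . . . X . . . .
    . . . X . . . . . .
    . . X . . . . . . .
    . . . . . . . . . .
T1:
  2·area = 16  (B↔C swapped to make it positive)
  edge (4, 14)→(16, 6): d=(12,-8) top-left  bias=+0
  edge (16, 6)→(12, 10): d=(-4,4) right/bottom  bias=-1
  edge (12, 10)→(4, 14): d=(-8,4) right/bottom  bias=-1
    (9,1)@(19, 3): e=[-12,0,28] → .  [on edge]
    (8,2)@(17, 5): e=[-4,0,20] → .  [on edge]
    (7,3)@(15, 7): e=[4,0,12] → .  [on edge]
    (6,4)@(13, 9): e=[12,0,4] → .  [on edge]
    (4,5)@(9, 11): e=[4,8,4] → X
    (5,5)@(11, 11): e=[20,0,-4] → .  [on edge]
    (4,6)@(9, 13): e=[28,0,-12] → .  [on edge]
    (3,7)@(7, 15): e=[36,0,-20] → .  [on edge]
  covered (1 px):
    . . . . . . . . . .
    . . . . . . . . . .
    . . . . . . . . . .
    . . . . . . . . . .
    . . . . . . . . . .
    . . . . X . . . . .
    . . . . . . . . . .
    . . . . . . . . . .

Answer: 4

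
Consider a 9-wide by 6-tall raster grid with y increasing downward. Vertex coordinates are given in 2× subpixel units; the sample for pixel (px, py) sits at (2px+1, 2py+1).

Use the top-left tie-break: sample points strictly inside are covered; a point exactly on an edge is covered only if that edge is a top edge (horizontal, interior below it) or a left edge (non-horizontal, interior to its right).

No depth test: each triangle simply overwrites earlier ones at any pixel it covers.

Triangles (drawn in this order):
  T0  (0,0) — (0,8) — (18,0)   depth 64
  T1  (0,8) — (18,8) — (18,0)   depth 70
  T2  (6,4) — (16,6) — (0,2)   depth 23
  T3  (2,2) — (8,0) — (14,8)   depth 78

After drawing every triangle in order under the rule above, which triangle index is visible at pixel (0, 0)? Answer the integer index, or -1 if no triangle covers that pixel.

T0:
  2·area = 144  (B↔C swapped to make it positive)
  edge (0, 0)→(18, 0): d=(18,0) top-left  bias=+0
  edge (18, 0)→(0, 8): d=(-18,8) right/bottom  bias=-1
  edge (0, 8)→(0, 0): d=(0,-8) top-left  bias=+0
    (0,0)@(1, 1): e=[18,118,8] → █
    (1,0)@(3, 1): e=[18,102,24] → █
    (2,0)@(5, 1): e=[18,86,40] → █
    (3,0)@(7, 1): e=[18,70,56] → █
    (4,0)@(9, 1): e=[18,54,72] → █
    (5,0)@(11, 1): e=[18,38,88] → █
    (6,0)@(13, 1): e=[18,22,104] → █
    (7,0)@(15, 1): e=[18,6,120] → █
    (8,0)@(17, 1): e=[18,-10,136] → ·
    (0,1)@(1, 3): e=[54,82,8] → █
    (6,1)@(13, 3): e=[54,-14,104] → ·
    (7,1)@(15, 3): e=[54,-30,120] → ·
  covered (18 px):
    █ █ █ █ █ █ █ █ ·
    █ █ █ █ █ █ · · ·
    █ █ █ · · · · · ·
    █ · · · · · · · ·
    · · · · · · · · ·
    · · · · · · · · ·
T1:
  2·area = 144  (B↔C swapped to make it positive)
  edge (0, 8)→(18, 0): d=(18,-8) top-left  bias=+0
  edge (18, 0)→(18, 8): d=(0,8) right/bottom  bias=-1
  edge (18, 8)→(0, 8): d=(-18,0) right/bottom  bias=-1
    (8,0)@(17, 1): e=[10,8,126] → █
    (6,1)@(13, 3): e=[14,40,90] → █
    (7,1)@(15, 3): e=[30,24,90] → █
    (3,2)@(7, 5): e=[2,88,54] → █
    (4,2)@(9, 5): e=[18,72,54] → █
    (5,2)@(11, 5): e=[34,56,54] → █
    (1,3)@(3, 7): e=[6,120,18] → █
    (2,3)@(5, 7): e=[22,104,18] → █
    (1,4)@(3, 9): e=[42,120,-18] → ·
    (2,4)@(5, 9): e=[58,104,-18] → ·
    (3,4)@(7, 9): e=[74,88,-18] → ·
    (4,4)@(9, 9): e=[90,72,-18] → ·
  covered (18 px):
    · · · · · · · · █
    · · · · · · █ █ █
    · · · █ █ █ █ █ █
    · █ █ █ █ █ █ █ █
    · · · · · · · · ·
    · · · · · · · · ·
T2:
  2·area = 8  (B↔C swapped to make it positive)
  edge (6, 4)→(0, 2): d=(-6,-2) top-left  bias=+0
  edge (0, 2)→(16, 6): d=(16,4) right/bottom  bias=-1
  edge (16, 6)→(6, 4): d=(-10,-2) top-left  bias=+0
    (0,1)@(1, 3): e=[-4,12,0] → ·  [on edge]
    (1,1)@(3, 3): e=[0,4,4] → █  [on edge]
    (2,1)@(5, 3): e=[4,-4,8] → ·
    (1,2)@(3, 5): e=[-12,36,-16] → ·
    (4,2)@(9, 5): e=[0,12,-4] → ·  [on edge]
    (5,2)@(11, 5): e=[4,4,0] → █  [on edge]
    (6,2)@(13, 5): e=[8,-4,4] → ·
    (5,3)@(11, 7): e=[-8,36,-20] → ·
    (7,3)@(15, 7): e=[0,20,-12] → ·  [on edge]
  covered (2 px):
    · · · · · · · · ·
    · █ · · · · · · ·
    · · · · · █ · · ·
    · · · · · · · · ·
    · · · · · · · · ·
    · · · · · · · · ·
T3:
  2·area = 60
  edge (2, 2)→(8, 0): d=(6,-2) top-left  bias=+0
  edge (8, 0)→(14, 8): d=(6,8) right/bottom  bias=-1
  edge (14, 8)→(2, 2): d=(-12,-6) top-left  bias=+0
    (2,0)@(5, 1): e=[0,30,30] → █  [on edge]
    (3,0)@(7, 1): e=[4,14,42] → █
    (4,0)@(9, 1): e=[8,-2,54] → ·
    (2,1)@(5, 3): e=[12,42,6] → █
    (4,1)@(9, 3): e=[20,10,30] → █
    (5,1)@(11, 3): e=[24,-6,42] → ·
    (2,2)@(5, 5): e=[24,54,-18] → ·
    (3,2)@(7, 5): e=[28,38,-6] → ·
    (4,2)@(9, 5): e=[32,22,6] → █
    (5,2)@(11, 5): e=[36,6,18] → █
    (6,2)@(13, 5): e=[40,-10,30] → ·
    (4,3)@(9, 7): e=[44,34,-18] → ·
  covered (8 px):
    · · █ █ · · · · ·
    · · █ █ █ · · · ·
    · · · · █ █ · · ·
    · · · · · · █ · ·
    · · · · · · · · ·
    · · · · · · · · ·

Z-buffer (winner per pixel, '.' = empty):
  0 0 3 3 0 0 0 0 1
  0 2 3 3 3 0 1 1 1
  0 0 0 1 3 3 1 1 1
  0 1 1 1 1 1 3 1 1
  . . . . . . . . .
  . . . . . . . . .

Final: 0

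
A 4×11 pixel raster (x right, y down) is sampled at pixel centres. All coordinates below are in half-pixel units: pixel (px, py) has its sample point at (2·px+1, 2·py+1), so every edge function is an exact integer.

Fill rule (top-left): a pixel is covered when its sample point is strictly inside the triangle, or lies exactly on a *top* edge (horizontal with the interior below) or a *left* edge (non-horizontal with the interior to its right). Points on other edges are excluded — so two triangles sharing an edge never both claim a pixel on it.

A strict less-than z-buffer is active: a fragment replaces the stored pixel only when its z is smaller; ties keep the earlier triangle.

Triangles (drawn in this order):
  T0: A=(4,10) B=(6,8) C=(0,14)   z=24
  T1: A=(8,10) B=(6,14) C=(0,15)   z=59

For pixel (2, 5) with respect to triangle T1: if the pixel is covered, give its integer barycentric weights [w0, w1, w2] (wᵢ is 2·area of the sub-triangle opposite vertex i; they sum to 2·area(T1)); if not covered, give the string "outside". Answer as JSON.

T0:
  degenerate (2·area = 0) — covers nothing
T1:
  2·area = 22
  edge (8, 10)→(6, 14): d=(-2,4) right/bottom  bias=-1
  edge (6, 14)→(0, 15): d=(-6,1) right/bottom  bias=-1
  edge (0, 15)→(8, 10): d=(8,-5) top-left  bias=+0
    (3,5)@(7, 11): e=[2,17,3] → X
    (2,6)@(5, 13): e=[6,7,9] → X
    (3,6)@(7, 13): e=[-2,5,19] → .
    (2,7)@(5, 15): e=[2,-5,25] → .
  covered (2 px):
    . . . .
    . . . .
    . . . .
    . . . .
    . . . .
    . . . X
    . . X .
    . . . .
    . . . .
    . . . .
    . . . .

Answer: "outside"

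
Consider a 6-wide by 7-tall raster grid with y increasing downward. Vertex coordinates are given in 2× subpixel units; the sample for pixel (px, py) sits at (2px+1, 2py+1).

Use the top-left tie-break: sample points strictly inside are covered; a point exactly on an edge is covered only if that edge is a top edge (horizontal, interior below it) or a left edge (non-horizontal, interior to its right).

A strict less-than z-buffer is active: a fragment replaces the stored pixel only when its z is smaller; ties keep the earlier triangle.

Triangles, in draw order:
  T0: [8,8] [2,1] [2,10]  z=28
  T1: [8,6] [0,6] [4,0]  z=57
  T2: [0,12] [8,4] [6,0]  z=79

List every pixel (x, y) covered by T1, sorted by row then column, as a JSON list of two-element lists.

T0:
  2·area = 54  (B↔C swapped to make it positive)
  edge (8, 8)→(2, 10): d=(-6,2) right/bottom  bias=-1
  edge (2, 10)→(2, 1): d=(0,-9) top-left  bias=+0
  edge (2, 1)→(8, 8): d=(6,7) right/bottom  bias=-1
    (1,1)@(3, 3): e=[40,9,5] → X
    (2,1)@(5, 3): e=[36,27,-9] → .
    (1,2)@(3, 5): e=[28,9,17] → X
    (2,2)@(5, 5): e=[24,27,3] → X
    (3,2)@(7, 5): e=[20,45,-11] → .
    (1,3)@(3, 7): e=[16,9,29] → X
    (3,3)@(7, 7): e=[8,45,1] → X
    (4,3)@(9, 7): e=[4,63,-13] → .
    (5,3)@(11, 7): e=[0,81,-27] → .  [on edge]
    (1,4)@(3, 9): e=[4,9,41] → X
    (2,4)@(5, 9): e=[0,27,27] → .  [on edge]
    (3,4)@(7, 9): e=[-4,45,13] → .
  covered (7 px):
    . . . . . .
    . X . . . .
    . X X . . .
    . X X X . .
    . X . . . .
    . . . . . .
    . . . . . .
T1:
  2·area = 48
  edge (8, 6)→(0, 6): d=(-8,0) right/bottom  bias=-1
  edge (0, 6)→(4, 0): d=(4,-6) top-left  bias=+0
  edge (4, 0)→(8, 6): d=(4,6) right/bottom  bias=-1
    (1,1)@(3, 3): e=[24,6,18] → X
    (2,1)@(5, 3): e=[24,18,6] → X
    (3,1)@(7, 3): e=[24,30,-6] → .
    (0,2)@(1, 5): e=[8,2,38] → X
    (3,2)@(7, 5): e=[8,38,2] → X
    (4,2)@(9, 5): e=[8,50,-10] → .
    (0,3)@(1, 7): e=[-8,10,46] → .
    (1,3)@(3, 7): e=[-8,22,34] → .
    (2,3)@(5, 7): e=[-8,34,22] → .
    (3,3)@(7, 7): e=[-8,46,10] → .
  covered (6 px):
    . . . . . .
    . X X . . .
    X X X X . .
    . . . . . .
    . . . . . .
    . . . . . .
    . . . . . .
T2:
  2·area = 48  (B↔C swapped to make it positive)
  edge (0, 12)→(6, 0): d=(6,-12) top-left  bias=+0
  edge (6, 0)→(8, 4): d=(2,4) right/bottom  bias=-1
  edge (8, 4)→(0, 12): d=(-8,8) right/bottom  bias=-1
    (5,0)@(11, 1): e=[66,-18,0] → .  [on edge]
    (2,1)@(5, 3): e=[6,10,32] → X
    (3,1)@(7, 3): e=[30,2,16] → X
    (4,1)@(9, 3): e=[54,-6,0] → .  [on edge]
    (2,2)@(5, 5): e=[18,14,16] → X
    (3,2)@(7, 5): e=[42,6,0] → .  [on edge]
    (1,3)@(3, 7): e=[6,26,16] → X
    (2,3)@(5, 7): e=[30,18,0] → .  [on edge]
    (1,4)@(3, 9): e=[18,30,0] → .  [on edge]
    (0,5)@(1, 11): e=[6,42,0] → .  [on edge]
  covered (4 px):
    . . . . . .
    . . X X . .
    . . X . . .
    . X . . . .
    . . . . . .
    . . . . . .
    . . . . . .

Final: [[1,1],[2,1],[0,2],[1,2],[2,2],[3,2]]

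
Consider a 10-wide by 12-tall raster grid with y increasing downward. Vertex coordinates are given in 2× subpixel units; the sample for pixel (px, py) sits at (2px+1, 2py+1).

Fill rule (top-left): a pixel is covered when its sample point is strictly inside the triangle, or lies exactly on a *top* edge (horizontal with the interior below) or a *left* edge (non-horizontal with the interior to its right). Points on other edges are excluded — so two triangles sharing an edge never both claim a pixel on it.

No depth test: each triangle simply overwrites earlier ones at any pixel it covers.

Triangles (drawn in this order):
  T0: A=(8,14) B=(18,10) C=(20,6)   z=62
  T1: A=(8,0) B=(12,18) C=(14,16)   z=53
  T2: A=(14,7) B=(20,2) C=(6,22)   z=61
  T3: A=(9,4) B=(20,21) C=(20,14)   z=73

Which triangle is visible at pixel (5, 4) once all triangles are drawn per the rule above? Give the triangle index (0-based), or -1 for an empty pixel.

T0:
  2·area = 32  (B↔C swapped to make it positive)
  edge (8, 14)→(20, 6): d=(12,-8) top-left  bias=+0
  edge (20, 6)→(18, 10): d=(-2,4) right/bottom  bias=-1
  edge (18, 10)→(8, 14): d=(-10,4) right/bottom  bias=-1
    (9,3)@(19, 7): e=[4,2,26] → #
    (8,4)@(17, 9): e=[12,6,14] → #
    (9,4)@(19, 9): e=[28,-2,6] → ·
    (6,5)@(13, 11): e=[4,18,10] → #
    (7,5)@(15, 11): e=[20,10,2] → #
    (8,5)@(17, 11): e=[36,2,-6] → ·
    (6,6)@(13, 13): e=[28,14,-10] → ·
    (7,6)@(15, 13): e=[44,6,-18] → ·
  covered (4 px):
    · · · · · · · · · ·
    · · · · · · · · · ·
    · · · · · · · · · ·
    · · · · · · · · · #
    · · · · · · · · # ·
    · · · · · · # # · ·
    · · · · · · · · · ·
    · · · · · · · · · ·
    · · · · · · · · · ·
    · · · · · · · · · ·
    · · · · · · · · · ·
    · · · · · · · · · ·
T1:
  2·area = 44  (B↔C swapped to make it positive)
  edge (8, 0)→(14, 16): d=(6,16) right/bottom  bias=-1
  edge (14, 16)→(12, 18): d=(-2,2) right/bottom  bias=-1
  edge (12, 18)→(8, 0): d=(-4,-18) top-left  bias=+0
    (4,1)@(9, 3): e=[2,36,6] → #
    (5,1)@(11, 3): e=[-30,32,42] → ·
    (4,2)@(9, 5): e=[14,32,-2] → ·
    (5,4)@(11, 9): e=[6,20,18] → #
    (6,4)@(13, 9): e=[-26,16,54] → ·
    (5,5)@(11, 11): e=[18,16,10] → #
    (6,5)@(13, 11): e=[-14,12,46] → ·
    (9,5)@(19, 11): e=[-110,0,154] → ·  [on edge]
    (5,6)@(11, 13): e=[30,12,2] → #
    (6,6)@(13, 13): e=[-2,8,38] → ·
    (8,6)@(17, 13): e=[-66,0,110] → ·  [on edge]
    (5,7)@(11, 15): e=[42,8,-6] → ·
    (7,7)@(15, 15): e=[-22,0,66] → ·  [on edge]
    (6,8)@(13, 17): e=[22,0,22] → ·  [on edge]
    (5,9)@(11, 19): e=[66,0,-22] → ·  [on edge]
    (4,10)@(9, 21): e=[110,0,-66] → ·  [on edge]
    (3,11)@(7, 23): e=[154,0,-110] → ·  [on edge]
  covered (5 px):
    · · · · · · · · · ·
    · · · · # · · · · ·
    · · · · · · · · · ·
    · · · · · · · · · ·
    · · · · · # · · · ·
    · · · · · # · · · ·
    · · · · · # · · · ·
    · · · · · · # · · ·
    · · · · · · · · · ·
    · · · · · · · · · ·
    · · · · · · · · · ·
    · · · · · · · · · ·
T2:
  2·area = 50
  edge (14, 7)→(20, 2): d=(6,-5) top-left  bias=+0
  edge (20, 2)→(6, 22): d=(-14,20) right/bottom  bias=-1
  edge (6, 22)→(14, 7): d=(8,-15) top-left  bias=+0
    (9,1)@(19, 3): e=[1,6,43] → #
    (8,2)@(17, 5): e=[3,18,29] → #
    (9,2)@(19, 5): e=[13,-22,59] → ·
    (7,3)@(15, 7): e=[5,30,15] → #
    (8,3)@(17, 7): e=[15,-10,45] → ·
    (6,4)@(13, 9): e=[7,42,1] → #
    (8,4)@(17, 9): e=[27,-38,61] → ·
    (6,5)@(13, 11): e=[19,14,17] → #
    (7,5)@(15, 11): e=[29,-26,47] → ·
    (5,6)@(11, 13): e=[21,26,3] → #
    (6,6)@(13, 13): e=[31,-14,33] → ·
    (5,7)@(11, 15): e=[33,-2,19] → ·
  covered (8 px):
    · · · · · · · · · ·
    · · · · · · · · · #
    · · · · · · · · # ·
    · · · · · · · # · ·
    · · · · · · # # · ·
    · · · · · · # · · ·
    · · · · · # · · · ·
    · · · · · · · · · ·
    · · · · # · · · · ·
    · · · · · · · · · ·
    · · · · · · · · · ·
    · · · · · · · · · ·
T3:
  2·area = 77  (B↔C swapped to make it positive)
  edge (9, 4)→(20, 14): d=(11,10) right/bottom  bias=-1
  edge (20, 14)→(20, 21): d=(0,7) right/bottom  bias=-1
  edge (20, 21)→(9, 4): d=(-11,-17) top-left  bias=+0
    (5,3)@(11, 7): e=[13,63,1] → #
    (6,3)@(13, 7): e=[-7,49,35] → ·
    (5,4)@(11, 9): e=[35,63,-21] → ·
    (6,4)@(13, 9): e=[15,49,13] → #
    (7,4)@(15, 9): e=[-5,35,47] → ·
    (6,5)@(13, 11): e=[37,49,-9] → ·
    (7,5)@(15, 11): e=[17,35,25] → #
    (8,5)@(17, 11): e=[-3,21,59] → ·
    (7,6)@(15, 13): e=[39,35,3] → #
    (8,6)@(17, 13): e=[19,21,37] → #
    (9,6)@(19, 13): e=[-1,7,71] → ·
    (7,7)@(15, 15): e=[61,35,-19] → ·
  covered (9 px):
    · · · · · · · · · ·
    · · · · · · · · · ·
    · · · · · · · · · ·
    · · · · · # · · · ·
    · · · · · · # · · ·
    · · · · · · · # · ·
    · · · · · · · # # ·
    · · · · · · · · # #
    · · · · · · · · · #
    · · · · · · · · · #
    · · · · · · · · · ·
    · · · · · · · · · ·

Z-buffer (winner per pixel, '.' = empty):
  . . . . . . . . . .
  . . . . 1 . . . . 2
  . . . . . . . . 2 .
  . . . . . 3 . 2 . 0
  . . . . . 1 3 2 0 .
  . . . . . 1 2 3 . .
  . . . . . 2 . 3 3 .
  . . . . . . 1 . 3 3
  . . . . 2 . . . . 3
  . . . . . . . . . 3
  . . . . . . . . . .
  . . . . . . . . . .

Answer: 1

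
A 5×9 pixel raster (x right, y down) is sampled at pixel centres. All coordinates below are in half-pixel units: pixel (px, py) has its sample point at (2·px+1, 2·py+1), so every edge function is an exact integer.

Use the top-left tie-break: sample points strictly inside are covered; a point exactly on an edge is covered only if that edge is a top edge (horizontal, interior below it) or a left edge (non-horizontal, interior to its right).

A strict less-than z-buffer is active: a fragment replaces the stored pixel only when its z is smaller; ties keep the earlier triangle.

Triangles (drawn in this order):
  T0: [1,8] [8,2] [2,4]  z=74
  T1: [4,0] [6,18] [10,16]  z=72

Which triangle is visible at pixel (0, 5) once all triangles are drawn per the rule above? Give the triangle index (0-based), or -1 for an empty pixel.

T0:
  2·area = 22  (B↔C swapped to make it positive)
  edge (1, 8)→(2, 4): d=(1,-4) top-left  bias=+0
  edge (2, 4)→(8, 2): d=(6,-2) top-left  bias=+0
  edge (8, 2)→(1, 8): d=(-7,6) right/bottom  bias=-1
    (2,1)@(5, 3): e=[11,0,11] → █  [on edge]
    (3,1)@(7, 3): e=[19,4,-1] → ·
    (1,2)@(3, 5): e=[5,8,9] → █
    (2,2)@(5, 5): e=[13,12,-3] → ·
    (1,3)@(3, 7): e=[7,20,-5] → ·
  covered (2 px):
    · · · · ·
    · · █ · ·
    · █ · · ·
    · · · · ·
    · · · · ·
    · · · · ·
    · · · · ·
    · · · · ·
    · · · · ·
T1:
  2·area = 76  (B↔C swapped to make it positive)
  edge (4, 0)→(10, 16): d=(6,16) right/bottom  bias=-1
  edge (10, 16)→(6, 18): d=(-4,2) right/bottom  bias=-1
  edge (6, 18)→(4, 0): d=(-2,-18) top-left  bias=+0
    (2,1)@(5, 3): e=[2,62,12] → █
    (3,1)@(7, 3): e=[-30,58,48] → ·
    (2,2)@(5, 5): e=[14,54,8] → █
    (3,2)@(7, 5): e=[-18,50,44] → ·
    (2,3)@(5, 7): e=[26,46,4] → █
    (3,3)@(7, 7): e=[-6,42,40] → ·
    (2,4)@(5, 9): e=[38,38,0] → █  [on edge]
    (3,4)@(7, 9): e=[6,34,36] → █
    (4,4)@(9, 9): e=[-26,30,72] → ·
    (2,5)@(5, 11): e=[50,30,-4] → ·
    (3,5)@(7, 11): e=[18,26,32] → █
    (4,5)@(9, 11): e=[-14,22,68] → ·
  covered (10 px):
    · · · · ·
    · · █ · ·
    · · █ · ·
    · · █ · ·
    · · █ █ ·
    · · · █ ·
    · · · █ ·
    · · · █ █
    · · · █ ·

Z-buffer (winner per pixel, '.' = empty):
  . . . . .
  . . 1 . .
  . 0 1 . .
  . . 1 . .
  . . 1 1 .
  . . . 1 .
  . . . 1 .
  . . . 1 1
  . . . 1 .

Answer: -1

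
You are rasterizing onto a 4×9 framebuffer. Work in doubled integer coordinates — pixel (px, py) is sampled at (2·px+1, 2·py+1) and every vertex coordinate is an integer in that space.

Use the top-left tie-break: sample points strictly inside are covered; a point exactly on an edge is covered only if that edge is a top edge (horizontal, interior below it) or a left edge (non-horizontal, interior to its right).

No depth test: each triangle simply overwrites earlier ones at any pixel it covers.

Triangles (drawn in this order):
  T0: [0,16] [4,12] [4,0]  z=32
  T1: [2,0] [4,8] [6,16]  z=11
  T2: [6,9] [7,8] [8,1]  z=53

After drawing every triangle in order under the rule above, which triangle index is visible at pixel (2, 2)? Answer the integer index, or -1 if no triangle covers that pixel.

T0:
  2·area = 48  (B↔C swapped to make it positive)
  edge (0, 16)→(4, 0): d=(4,-16) top-left  bias=+0
  edge (4, 0)→(4, 12): d=(0,12) right/bottom  bias=-1
  edge (4, 12)→(0, 16): d=(-4,4) right/bottom  bias=-1
    (1,2)@(3, 5): e=[4,12,32] → █
    (2,2)@(5, 5): e=[36,-12,24] → ·
    (1,3)@(3, 7): e=[12,12,24] → █
    (2,3)@(5, 7): e=[44,-12,16] → ·
    (1,4)@(3, 9): e=[20,12,16] → █
    (2,4)@(5, 9): e=[52,-12,8] → ·
    (3,4)@(7, 9): e=[84,-36,0] → ·  [on edge]
    (1,5)@(3, 11): e=[28,12,8] → █
    (2,5)@(5, 11): e=[60,-12,0] → ·  [on edge]
    (0,6)@(1, 13): e=[4,36,8] → █
    (1,6)@(3, 13): e=[36,12,0] → ·  [on edge]
    (0,7)@(1, 15): e=[12,36,0] → ·  [on edge]
  covered (5 px):
    · · · ·
    · · · ·
    · █ · ·
    · █ · ·
    · █ · ·
    · █ · ·
    █ · · ·
    · · · ·
    · · · ·
T1:
  degenerate (2·area = 0) — covers nothing
T2:
  2·area = 6  (B↔C swapped to make it positive)
  edge (6, 9)→(8, 1): d=(2,-8) top-left  bias=+0
  edge (8, 1)→(7, 8): d=(-1,7) right/bottom  bias=-1
  edge (7, 8)→(6, 9): d=(-1,1) right/bottom  bias=-1
    (3,2)@(7, 5): e=[0,3,3] → █  [on edge]
    (3,3)@(7, 7): e=[4,1,1] → █
    (3,4)@(7, 9): e=[8,-1,-1] → ·
    (2,6)@(5, 13): e=[0,9,-3] → ·  [on edge]
  covered (2 px):
    · · · ·
    · · · ·
    · · · █
    · · · █
    · · · ·
    · · · ·
    · · · ·
    · · · ·
    · · · ·

Z-buffer (winner per pixel, '.' = empty):
  . . . .
  . . . .
  . 0 . 2
  . 0 . 2
  . 0 . .
  . 0 . .
  0 . . .
  . . . .
  . . . .

Result: -1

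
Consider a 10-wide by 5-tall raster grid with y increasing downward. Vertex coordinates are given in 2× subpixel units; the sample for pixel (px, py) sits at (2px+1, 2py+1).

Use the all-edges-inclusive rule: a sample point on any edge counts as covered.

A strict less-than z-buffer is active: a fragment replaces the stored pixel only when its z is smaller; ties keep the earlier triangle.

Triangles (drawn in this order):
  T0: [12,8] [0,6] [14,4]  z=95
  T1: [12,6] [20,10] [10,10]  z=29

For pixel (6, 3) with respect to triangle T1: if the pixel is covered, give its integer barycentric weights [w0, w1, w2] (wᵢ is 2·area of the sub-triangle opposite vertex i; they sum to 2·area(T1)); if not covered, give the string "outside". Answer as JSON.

T0:
  2·area = 52
  edge (12, 8)→(0, 6): d=(-12,-2) inclusive
  edge (0, 6)→(14, 4): d=(14,-2) inclusive
  edge (14, 4)→(12, 8): d=(-2,4) inclusive
    (3,2)@(7, 5): e=[26,0,26] → #  [on edge]
    (4,2)@(9, 5): e=[30,4,18] → #
    (5,2)@(11, 5): e=[34,8,10] → #
    (6,2)@(13, 5): e=[38,12,2] → #
    (7,2)@(15, 5): e=[42,16,-6] → ·
    (3,3)@(7, 7): e=[2,28,22] → #
    (6,3)@(13, 7): e=[14,40,-2] → ·
    (3,4)@(7, 9): e=[-22,56,18] → ·
    (4,4)@(9, 9): e=[-18,60,10] → ·
    (5,4)@(11, 9): e=[-14,64,2] → ·
  covered (7 px):
    · · · · · · · · · ·
    · · · · · · · · · ·
    · · · # # # # · · ·
    · · · # # # · · · ·
    · · · · · · · · · ·
T1:
  2·area = 40
  edge (12, 6)→(20, 10): d=(8,4) inclusive
  edge (20, 10)→(10, 10): d=(-10,0) inclusive
  edge (10, 10)→(12, 6): d=(2,-4) inclusive
    (6,3)@(13, 7): e=[4,30,6] → #
    (7,3)@(15, 7): e=[-4,30,14] → ·
    (5,4)@(11, 9): e=[28,10,2] → #
    (7,4)@(15, 9): e=[12,10,18] → #
    (8,4)@(17, 9): e=[4,10,26] → #
    (9,4)@(19, 9): e=[-4,10,34] → ·
  covered (5 px):
    · · · · · · · · · ·
    · · · · · · · · · ·
    · · · · · · · · · ·
    · · · · · · # · · ·
    · · · · · # # # # ·

Final: [30,6,4]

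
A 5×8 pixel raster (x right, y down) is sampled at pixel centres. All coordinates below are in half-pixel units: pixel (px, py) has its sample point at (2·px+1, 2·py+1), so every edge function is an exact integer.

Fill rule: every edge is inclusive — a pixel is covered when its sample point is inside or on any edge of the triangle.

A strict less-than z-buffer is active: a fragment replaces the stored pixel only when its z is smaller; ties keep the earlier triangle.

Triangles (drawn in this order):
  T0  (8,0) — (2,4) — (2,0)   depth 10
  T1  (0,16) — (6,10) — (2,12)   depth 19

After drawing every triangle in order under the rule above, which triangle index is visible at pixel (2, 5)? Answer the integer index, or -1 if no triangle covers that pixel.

T0:
  2·area = 24
  edge (8, 0)→(2, 4): d=(-6,4) inclusive
  edge (2, 4)→(2, 0): d=(0,-4) inclusive
  edge (2, 0)→(8, 0): d=(6,0) inclusive
    (1,0)@(3, 1): e=[14,4,6] → X
    (2,0)@(5, 1): e=[6,12,6] → X
    (3,0)@(7, 1): e=[-2,20,6] → .
    (1,1)@(3, 3): e=[2,4,18] → X
    (2,1)@(5, 3): e=[-6,12,18] → .
    (1,2)@(3, 5): e=[-10,4,30] → .
  covered (3 px):
    . X X . .
    . X . . .
    . . . . .
    . . . . .
    . . . . .
    . . . . .
    . . . . .
    . . . . .
T1:
  2·area = 12  (B↔C swapped to make it positive)
  edge (0, 16)→(2, 12): d=(2,-4) inclusive
  edge (2, 12)→(6, 10): d=(4,-2) inclusive
  edge (6, 10)→(0, 16): d=(-6,6) inclusive
    (4,3)@(9, 7): e=[18,-6,0] → .  [on edge]
    (3,4)@(7, 9): e=[14,-2,0] → .  [on edge]
    (2,5)@(5, 11): e=[10,2,0] → X  [on edge]
    (3,5)@(7, 11): e=[18,6,-12] → .
    (1,6)@(3, 13): e=[6,6,0] → X  [on edge]
    (2,6)@(5, 13): e=[14,10,-12] → .
    (0,7)@(1, 15): e=[2,10,0] → X  [on edge]
    (1,7)@(3, 15): e=[10,14,-12] → .
  covered (3 px):
    . . . . .
    . . . . .
    . . . . .
    . . . . .
    . . . . .
    . . X . .
    . X . . .
    X . . . .

Z-buffer (winner per pixel, '.' = empty):
  . 0 0 . .
  . 0 . . .
  . . . . .
  . . . . .
  . . . . .
  . . 1 . .
  . 1 . . .
  1 . . . .

Final: 1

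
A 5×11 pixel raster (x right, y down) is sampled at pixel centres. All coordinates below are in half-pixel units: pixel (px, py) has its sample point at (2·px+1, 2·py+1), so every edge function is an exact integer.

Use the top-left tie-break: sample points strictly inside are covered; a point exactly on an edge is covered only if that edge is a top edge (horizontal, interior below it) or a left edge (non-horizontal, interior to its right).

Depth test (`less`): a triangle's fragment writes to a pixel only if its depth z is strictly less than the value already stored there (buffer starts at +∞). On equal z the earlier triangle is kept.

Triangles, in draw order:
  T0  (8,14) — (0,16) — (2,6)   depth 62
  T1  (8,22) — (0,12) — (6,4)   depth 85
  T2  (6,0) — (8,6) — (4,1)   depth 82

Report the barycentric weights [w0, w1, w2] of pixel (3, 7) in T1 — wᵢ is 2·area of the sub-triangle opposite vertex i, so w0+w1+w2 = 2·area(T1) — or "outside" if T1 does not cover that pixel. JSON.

T0:
  2·area = 76
  edge (8, 14)→(0, 16): d=(-8,2) right/bottom  bias=-1
  edge (0, 16)→(2, 6): d=(2,-10) top-left  bias=+0
  edge (2, 6)→(8, 14): d=(6,8) right/bottom  bias=-1
    (1,0)@(3, 1): e=[114,0,-38] → ·  [on edge]
    (1,4)@(3, 9): e=[50,16,10] → #
    (2,4)@(5, 9): e=[46,36,-6] → ·
    (0,5)@(1, 11): e=[38,0,38] → #  [on edge]
    (2,5)@(5, 11): e=[30,40,6] → #
    (3,5)@(7, 11): e=[26,60,-10] → ·
    (0,6)@(1, 13): e=[22,4,50] → #
    (3,6)@(7, 13): e=[10,64,2] → #
    (4,6)@(9, 13): e=[6,84,-14] → ·
    (0,7)@(1, 15): e=[6,8,62] → #
    (2,7)@(5, 15): e=[-2,48,30] → ·
    (3,7)@(7, 15): e=[-6,68,14] → ·
  covered (10 px):
    · · · · ·
    · · · · ·
    · · · · ·
    · · · · ·
    · # · · ·
    # # # · ·
    # # # # ·
    # # · · ·
    · · · · ·
    · · · · ·
    · · · · ·
T1:
  2·area = 124
  edge (8, 22)→(0, 12): d=(-8,-10) top-left  bias=+0
  edge (0, 12)→(6, 4): d=(6,-8) top-left  bias=+0
  edge (6, 4)→(8, 22): d=(2,18) right/bottom  bias=-1
    (2,3)@(5, 7): e=[90,10,24] → #
    (3,3)@(7, 7): e=[110,26,-12] → ·
    (1,4)@(3, 9): e=[54,6,64] → #
    (3,4)@(7, 9): e=[94,38,-8] → ·
    (0,5)@(1, 11): e=[18,2,104] → #
    (3,5)@(7, 11): e=[78,50,-4] → ·
    (0,6)@(1, 13): e=[2,14,108] → #
    (3,6)@(7, 13): e=[62,62,0] → ·  [on edge]
    (0,7)@(1, 15): e=[-14,26,112] → ·
    (1,7)@(3, 15): e=[6,42,76] → #
    (3,7)@(7, 15): e=[46,74,4] → #
    (4,7)@(9, 15): e=[66,90,-32] → ·
  covered (15 px):
    · · · · ·
    · · · · ·
    · · · · ·
    · · # · ·
    · # # · ·
    # # # · ·
    # # # · ·
    · # # # ·
    · · # # ·
    · · · # ·
    · · · · ·
T2:
  2·area = 14
  edge (6, 0)→(8, 6): d=(2,6) right/bottom  bias=-1
  edge (8, 6)→(4, 1): d=(-4,-5) top-left  bias=+0
  edge (4, 1)→(6, 0): d=(2,-1) top-left  bias=+0
    (2,0)@(5, 1): e=[8,5,1] → #
    (3,0)@(7, 1): e=[-4,15,3] → ·
    (2,1)@(5, 3): e=[12,-3,5] → ·
    (3,1)@(7, 3): e=[0,7,7] → ·  [on edge]
    (4,4)@(9, 9): e=[0,-7,21] → ·  [on edge]
  covered (1 px):
    · · # · ·
    · · · · ·
    · · · · ·
    · · · · ·
    · · · · ·
    · · · · ·
    · · · · ·
    · · · · ·
    · · · · ·
    · · · · ·
    · · · · ·

Result: [74,4,46]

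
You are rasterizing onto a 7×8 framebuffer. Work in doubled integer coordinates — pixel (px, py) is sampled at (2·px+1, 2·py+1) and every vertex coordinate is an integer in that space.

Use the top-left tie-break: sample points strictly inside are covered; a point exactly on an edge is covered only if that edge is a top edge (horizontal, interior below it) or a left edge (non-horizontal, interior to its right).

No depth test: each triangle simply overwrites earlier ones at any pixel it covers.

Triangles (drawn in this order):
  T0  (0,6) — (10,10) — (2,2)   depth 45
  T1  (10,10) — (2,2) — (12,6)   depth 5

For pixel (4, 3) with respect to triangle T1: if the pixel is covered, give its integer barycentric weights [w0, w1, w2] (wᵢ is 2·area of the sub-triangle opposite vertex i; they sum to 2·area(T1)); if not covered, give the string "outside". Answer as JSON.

T0:
  2·area = 48  (B↔C swapped to make it positive)
  edge (0, 6)→(2, 2): d=(2,-4) top-left  bias=+0
  edge (2, 2)→(10, 10): d=(8,8) right/bottom  bias=-1
  edge (10, 10)→(0, 6): d=(-10,-4) top-left  bias=+0
    (0,0)@(1, 1): e=[-6,0,54] → .  [on edge]
    (1,1)@(3, 3): e=[6,0,42] → .  [on edge]
    (0,2)@(1, 5): e=[2,32,14] → X
    (1,2)@(3, 5): e=[10,16,22] → X
    (2,2)@(5, 5): e=[18,0,30] → .  [on edge]
    (0,3)@(1, 7): e=[6,48,-6] → .
    (1,3)@(3, 7): e=[14,32,2] → X
    (2,3)@(5, 7): e=[22,16,10] → X
    (3,3)@(7, 7): e=[30,0,18] → .  [on edge]
    (1,4)@(3, 9): e=[18,48,-18] → .
    (2,4)@(5, 9): e=[26,32,-10] → .
    (4,4)@(9, 9): e=[42,0,6] → .  [on edge]
    (5,5)@(11, 11): e=[54,0,-6] → .  [on edge]
    (6,6)@(13, 13): e=[66,0,-18] → .  [on edge]
  covered (4 px):
    . . . . . . .
    . . . . . . .
    X X . . . . .
    . X X . . . .
    . . . . . . .
    . . . . . . .
    . . . . . . .
    . . . . . . .
T1:
  2·area = 48
  edge (10, 10)→(2, 2): d=(-8,-8) top-left  bias=+0
  edge (2, 2)→(12, 6): d=(10,4) right/bottom  bias=-1
  edge (12, 6)→(10, 10): d=(-2,4) right/bottom  bias=-1
    (0,0)@(1, 1): e=[0,-6,54] → .  [on edge]
    (1,1)@(3, 3): e=[0,6,42] → X  [on edge]
    (2,1)@(5, 3): e=[16,-2,34] → .
    (1,2)@(3, 5): e=[-16,26,38] → .
    (2,2)@(5, 5): e=[0,18,30] → X  [on edge]
    (3,2)@(7, 5): e=[16,10,22] → X
    (4,2)@(9, 5): e=[32,2,14] → X
    (5,2)@(11, 5): e=[48,-6,6] → .
    (2,3)@(5, 7): e=[-16,38,26] → .
    (3,3)@(7, 7): e=[0,30,18] → X  [on edge]
    (5,3)@(11, 7): e=[32,14,2] → X
    (6,3)@(13, 7): e=[48,6,-6] → .
    (4,4)@(9, 9): e=[0,42,6] → X  [on edge]
    (5,5)@(11, 11): e=[0,54,-6] → .  [on edge]
    (6,6)@(13, 13): e=[0,66,-18] → .  [on edge]
  covered (8 px):
    . . . . . . .
    . X . . . . .
    . . X X X . .
    . . . X X X .
    . . . . X . .
    . . . . . . .
    . . . . . . .
    . . . . . . .

Answer: [22,10,16]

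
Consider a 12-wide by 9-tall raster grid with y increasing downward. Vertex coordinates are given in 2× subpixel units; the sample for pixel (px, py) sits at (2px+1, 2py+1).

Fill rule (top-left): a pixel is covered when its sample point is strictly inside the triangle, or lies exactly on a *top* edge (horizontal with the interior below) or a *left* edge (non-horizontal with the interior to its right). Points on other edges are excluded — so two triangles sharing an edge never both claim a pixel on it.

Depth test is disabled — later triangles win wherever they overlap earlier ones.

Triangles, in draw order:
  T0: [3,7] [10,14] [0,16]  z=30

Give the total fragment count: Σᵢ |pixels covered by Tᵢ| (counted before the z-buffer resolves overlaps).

T0:
  2·area = 84
  edge (3, 7)→(10, 14): d=(7,7) right/bottom  bias=-1
  edge (10, 14)→(0, 16): d=(-10,2) right/bottom  bias=-1
  edge (0, 16)→(3, 7): d=(3,-9) top-left  bias=+0
    (2,0)@(5, 1): e=[-56,140,0] → .  [on edge]
    (0,2)@(1, 5): e=[0,108,-24] → .  [on edge]
    (1,3)@(3, 7): e=[0,84,0] → .  [on edge]
    (1,4)@(3, 9): e=[14,64,6] → X
    (2,4)@(5, 9): e=[0,60,24] → .  [on edge]
    (1,5)@(3, 11): e=[28,44,12] → X
    (2,5)@(5, 11): e=[14,40,30] → X
    (3,5)@(7, 11): e=[0,36,48] → .  [on edge]
    (0,6)@(1, 13): e=[56,28,0] → X  [on edge]
    (3,6)@(7, 13): e=[14,16,54] → X
    (4,6)@(9, 13): e=[0,12,72] → .  [on edge]
    (7,6)@(15, 13): e=[-42,0,126] → .  [on edge]
    (2,7)@(5, 15): e=[42,0,42] → .  [on edge]
    (5,7)@(11, 15): e=[0,-12,96] → .  [on edge]
    (6,8)@(13, 17): e=[0,-36,120] → .  [on edge]
  covered (9 px):
    . . . . . . . . . . . .
    . . . . . . . . . . . .
    . . . . . . . . . . . .
    . . . . . . . . . . . .
    . X . . . . . . . . . .
    . X X . . . . . . . . .
    X X X X . . . . . . . .
    X X . . . . . . . . . .
    . . . . . . . . . . . .

Result: 9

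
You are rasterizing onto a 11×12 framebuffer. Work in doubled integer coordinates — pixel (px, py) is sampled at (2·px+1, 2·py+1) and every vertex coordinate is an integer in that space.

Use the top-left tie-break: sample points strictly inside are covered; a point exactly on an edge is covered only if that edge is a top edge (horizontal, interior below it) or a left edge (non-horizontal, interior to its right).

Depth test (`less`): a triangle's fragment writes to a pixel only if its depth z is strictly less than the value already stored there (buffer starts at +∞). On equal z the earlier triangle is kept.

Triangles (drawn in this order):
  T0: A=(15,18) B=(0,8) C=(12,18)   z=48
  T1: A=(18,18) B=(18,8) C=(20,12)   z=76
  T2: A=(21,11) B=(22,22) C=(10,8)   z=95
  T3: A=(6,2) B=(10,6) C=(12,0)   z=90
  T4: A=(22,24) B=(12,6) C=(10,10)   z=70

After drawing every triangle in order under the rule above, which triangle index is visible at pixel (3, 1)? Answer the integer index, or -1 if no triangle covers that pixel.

T0:
  2·area = 30  (B↔C swapped to make it positive)
  edge (15, 18)→(12, 18): d=(-3,0) right/bottom  bias=-1
  edge (12, 18)→(0, 8): d=(-12,-10) top-left  bias=+0
  edge (0, 8)→(15, 18): d=(15,10) right/bottom  bias=-1
    (3,6)@(7, 13): e=[15,10,5] → X
    (4,6)@(9, 13): e=[15,30,-15] → .
    (3,7)@(7, 15): e=[9,-14,35] → .
    (4,7)@(9, 15): e=[9,6,15] → X
    (5,7)@(11, 15): e=[9,26,-5] → .
    (4,8)@(9, 17): e=[3,-18,45] → .
    (5,8)@(11, 17): e=[3,2,25] → X
    (6,8)@(13, 17): e=[3,22,5] → X
    (7,8)@(15, 17): e=[3,42,-15] → .
    (5,9)@(11, 19): e=[-3,-22,55] → .
    (6,9)@(13, 19): e=[-3,-2,35] → .
  covered (4 px):
    . . . . . . . . . . .
    . . . . . . . . . . .
    . . . . . . . . . . .
    . . . . . . . . . . .
    . . . . . . . . . . .
    . . . . . . . . . . .
    . . . X . . . . . . .
    . . . . X . . . . . .
    . . . . . X X . . . .
    . . . . . . . . . . .
    . . . . . . . . . . .
    . . . . . . . . . . .
T1:
  2·area = 20
  edge (18, 18)→(18, 8): d=(0,-10) top-left  bias=+0
  edge (18, 8)→(20, 12): d=(2,4) right/bottom  bias=-1
  edge (20, 12)→(18, 18): d=(-2,6) right/bottom  bias=-1
    (10,4)@(21, 9): e=[30,-10,0] → .  [on edge]
    (9,5)@(19, 11): e=[10,2,8] → X
    (10,5)@(21, 11): e=[30,-6,-4] → .
    (9,6)@(19, 13): e=[10,6,4] → X
    (10,6)@(21, 13): e=[30,-2,-8] → .
    (9,7)@(19, 15): e=[10,10,0] → .  [on edge]
    (8,10)@(17, 21): e=[-10,30,0] → .  [on edge]
  covered (2 px):
    . . . . . . . . . . .
    . . . . . . . . . . .
    . . . . . . . . . . .
    . . . . . . . . . . .
    . . . . . . . . . . .
    . . . . . . . . . X .
    . . . . . . . . . X .
    . . . . . . . . . . .
    . . . . . . . . . . .
    . . . . . . . . . . .
    . . . . . . . . . . .
    . . . . . . . . . . .
T2:
  2·area = 118
  edge (21, 11)→(22, 22): d=(1,11) right/bottom  bias=-1
  edge (22, 22)→(10, 8): d=(-12,-14) top-left  bias=+0
  edge (10, 8)→(21, 11): d=(11,3) right/bottom  bias=-1
    (5,4)@(11, 9): e=[108,2,8] → X
    (6,4)@(13, 9): e=[86,30,2] → X
    (7,4)@(15, 9): e=[64,58,-4] → .
    (5,5)@(11, 11): e=[110,-22,30] → .
    (6,5)@(13, 11): e=[88,6,24] → X
    (7,5)@(15, 11): e=[66,34,18] → X
    (8,5)@(17, 11): e=[44,62,12] → X
    (9,5)@(19, 11): e=[22,90,6] → X
    (10,5)@(21, 11): e=[0,118,0] → .  [on edge]
    (6,6)@(13, 13): e=[90,-18,46] → .
    (7,6)@(15, 13): e=[68,10,40] → X
    (10,6)@(21, 13): e=[2,94,22] → X
  covered (16 px):
    . . . . . . . . . . .
    . . . . . . . . . . .
    . . . . . . . . . . .
    . . . . . . . . . . .
    . . . . . X X . . . .
    . . . . . . X X X X .
    . . . . . . . X X X X
    . . . . . . . . X X X
    . . . . . . . . . X X
    . . . . . . . . . . X
    . . . . . . . . . . .
    . . . . . . . . . . .
T3:
  2·area = 32  (B↔C swapped to make it positive)
  edge (6, 2)→(12, 0): d=(6,-2) top-left  bias=+0
  edge (12, 0)→(10, 6): d=(-2,6) right/bottom  bias=-1
  edge (10, 6)→(6, 2): d=(-4,-4) top-left  bias=+0
    (2,0)@(5, 1): e=[-8,40,0] → .  [on edge]
    (4,0)@(9, 1): e=[0,16,16] → X  [on edge]
    (5,0)@(11, 1): e=[4,4,24] → X
    (6,0)@(13, 1): e=[8,-8,32] → .
    (1,1)@(3, 3): e=[0,48,-16] → .  [on edge]
    (3,1)@(7, 3): e=[8,24,0] → X  [on edge]
    (5,1)@(11, 3): e=[16,0,16] → .  [on edge]
    (3,2)@(7, 5): e=[20,20,-8] → .
    (4,2)@(9, 5): e=[24,8,0] → X  [on edge]
    (5,2)@(11, 5): e=[28,-4,8] → .
    (4,3)@(9, 7): e=[36,4,-8] → .
    (5,3)@(11, 7): e=[40,-8,0] → .  [on edge]
    (4,4)@(9, 9): e=[48,0,-16] → .  [on edge]
    (6,4)@(13, 9): e=[56,-24,0] → .  [on edge]
    (7,5)@(15, 11): e=[72,-40,0] → .  [on edge]
    (8,6)@(17, 13): e=[88,-56,0] → .  [on edge]
    (3,7)@(7, 15): e=[80,0,-48] → .  [on edge]
    (9,7)@(19, 15): e=[104,-72,0] → .  [on edge]
    (10,8)@(21, 17): e=[120,-88,0] → .  [on edge]
    (2,10)@(5, 21): e=[112,0,-80] → .  [on edge]
  covered (5 px):
    . . . . X X . . . . .
    . . . X X . . . . . .
    . . . . X . . . . . .
    . . . . . . . . . . .
    . . . . . . . . . . .
    . . . . . . . . . . .
    . . . . . . . . . . .
    . . . . . . . . . . .
    . . . . . . . . . . .
    . . . . . . . . . . .
    . . . . . . . . . . .
    . . . . . . . . . . .
T4:
  2·area = 76  (B↔C swapped to make it positive)
  edge (22, 24)→(10, 10): d=(-12,-14) top-left  bias=+0
  edge (10, 10)→(12, 6): d=(2,-4) top-left  bias=+0
  edge (12, 6)→(22, 24): d=(10,18) right/bottom  bias=-1
    (5,4)@(11, 9): e=[26,2,48] → X
    (6,4)@(13, 9): e=[54,10,12] → X
    (7,4)@(15, 9): e=[82,18,-24] → .
    (5,5)@(11, 11): e=[2,6,68] → X
    (7,5)@(15, 11): e=[58,22,-4] → .
    (5,6)@(11, 13): e=[-22,10,88] → .
    (6,6)@(13, 13): e=[6,18,52] → X
    (7,6)@(15, 13): e=[34,26,16] → X
    (8,6)@(17, 13): e=[62,34,-20] → .
    (6,7)@(13, 15): e=[-18,22,72] → .
    (7,7)@(15, 15): e=[10,30,36] → X
    (8,7)@(17, 15): e=[38,38,0] → .  [on edge]
  covered (9 px):
    . . . . . . . . . . .
    . . . . . . . . . . .
    . . . . . . . . . . .
    . . . . . . . . . . .
    . . . . . X X . . . .
    . . . . . X X . . . .
    . . . . . . X X . . .
    . . . . . . . X . . .
    . . . . . . . . X . .
    . . . . . . . . . X .
    . . . . . . . . . . .
    . . . . . . . . . . .

Z-buffer (winner per pixel, '.' = empty):
  . . . . 3 3 . . . . .
  . . . 3 3 . . . . . .
  . . . . 3 . . . . . .
  . . . . . . . . . . .
  . . . . . 4 4 . . . .
  . . . . . 4 4 2 2 1 .
  . . . 0 . . 4 4 2 1 2
  . . . . 0 . . 4 2 2 2
  . . . . . 0 0 . 4 2 2
  . . . . . . . . . 4 2
  . . . . . . . . . . .
  . . . . . . . . . . .

Final: 3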